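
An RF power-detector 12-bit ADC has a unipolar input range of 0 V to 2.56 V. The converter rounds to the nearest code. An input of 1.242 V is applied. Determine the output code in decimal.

code 1987

With 4096 levels over 2.56 V, one step is 0.625 mV.
(V_in − V_low)/LSB = (1.242 − 0) / 0.000625 = 1987.200.
Round → code 1987.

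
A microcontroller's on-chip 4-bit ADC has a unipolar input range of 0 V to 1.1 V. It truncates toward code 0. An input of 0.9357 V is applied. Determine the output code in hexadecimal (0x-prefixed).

Full-scale span = 1.1 V; LSB = 1.1/2^4 = 68.750 mV.
Input sits at 13.610 steps above V_low.
Floor → code 13.
In hexadecimal (0x-prefixed): 0xD.

code 0xD (decimal 13)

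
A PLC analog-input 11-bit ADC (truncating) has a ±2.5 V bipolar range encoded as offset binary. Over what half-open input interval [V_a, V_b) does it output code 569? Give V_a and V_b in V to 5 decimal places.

LSB = 5/2^11 = 2.441 mV.
V_a = V_low + 569·LSB = -1.11084 V; V_b = V_low + 570·LSB = -1.1084 V.

[-1.11084 V, -1.10840 V)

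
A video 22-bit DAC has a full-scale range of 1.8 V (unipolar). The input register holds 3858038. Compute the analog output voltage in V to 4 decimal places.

LSB = 1.8 V / 2^22 = 0.43 µV.
V_out = 0 + 3858038 × 4.29153e-07 V = 1.65569 V.

1.6557 V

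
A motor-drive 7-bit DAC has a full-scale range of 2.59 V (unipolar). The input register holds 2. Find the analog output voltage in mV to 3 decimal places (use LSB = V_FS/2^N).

LSB = 2.59 V / 2^7 = 20.234 mV.
V_out = 0 + 2 × 0.0202344 V = 0.0404687 V.
= 40.469 mV.

40.469 mV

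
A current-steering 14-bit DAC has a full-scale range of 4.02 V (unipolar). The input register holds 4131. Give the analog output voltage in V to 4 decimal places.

LSB = 4.02 V / 2^14 = 245.36 µV.
V_out = 0 + 4131 × 0.000245361 V = 1.01359 V.

1.0136 V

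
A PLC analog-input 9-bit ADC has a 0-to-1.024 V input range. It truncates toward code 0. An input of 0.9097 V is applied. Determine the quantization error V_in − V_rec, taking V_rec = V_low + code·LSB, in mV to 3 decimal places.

LSB = 1.024/2^9 = 2.000 mV.
Scaled input = 454.8500 LSBs, so code = 454.
V_rec = 0 + 454·0.002 = 0.908 V.
Difference: 0.0017 V → 1.700 mV.

1.700 mV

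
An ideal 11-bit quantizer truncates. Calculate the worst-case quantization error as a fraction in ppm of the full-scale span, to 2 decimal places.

Truncating → worst-case error = 1 LSB = V_FS/2^11, so 1e+06/2048 = 488.281 ppm of full scale.

488.28 ppm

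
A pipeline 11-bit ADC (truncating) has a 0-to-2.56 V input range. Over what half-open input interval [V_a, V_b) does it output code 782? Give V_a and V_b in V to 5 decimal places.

LSB = 2.56/2^11 = 1.250 mV.
V_a = V_low + 782·LSB = 0.9775 V; V_b = V_low + 783·LSB = 0.97875 V.

[0.97750 V, 0.97875 V)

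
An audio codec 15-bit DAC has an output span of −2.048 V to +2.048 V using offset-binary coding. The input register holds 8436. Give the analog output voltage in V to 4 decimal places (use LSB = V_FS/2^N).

-0.9935 V

LSB = 4.096 V / 2^15 = 125.00 µV.
V_out = (−2.048) + 8436 × 0.000125 V = -0.9935 V.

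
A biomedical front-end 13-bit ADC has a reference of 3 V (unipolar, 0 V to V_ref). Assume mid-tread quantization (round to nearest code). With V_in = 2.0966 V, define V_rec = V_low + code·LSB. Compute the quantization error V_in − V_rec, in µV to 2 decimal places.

42.38 µV

LSB = 3/2^13 = 366.21 µV.
(2.0966 − 0)/0.000366211 = 5725.1157; round gives code 5725.
Reconstructed: 2.0965576 V.
Difference: 4.23828e-05 V → 42.38 µV.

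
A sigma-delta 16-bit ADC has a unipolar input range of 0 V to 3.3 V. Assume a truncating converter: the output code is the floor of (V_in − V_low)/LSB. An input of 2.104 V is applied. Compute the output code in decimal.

LSB = 3.3 V / 65536 = 50.35 µV.
Input sits at 41784.165 steps above V_low.
⌊·⌋(41784.165) = 41784.

code 41784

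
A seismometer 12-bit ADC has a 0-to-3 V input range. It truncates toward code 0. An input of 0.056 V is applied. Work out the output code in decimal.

With 4096 levels over 3 V, one step is 0.732 mV.
(0.056 − 0) / 0.000732422 = 76.459 LSBs.
Floor → code 76.

code 76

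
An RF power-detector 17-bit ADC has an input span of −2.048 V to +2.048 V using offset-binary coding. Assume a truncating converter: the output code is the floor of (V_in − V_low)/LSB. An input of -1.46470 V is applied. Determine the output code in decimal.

Full-scale span = 4.096 V; LSB = 4.096/2^17 = 31.25 µV.
(V_in − V_low)/LSB = (-1.46470 − (−2.048)) / 3.125e-05 = 18665.600.
⌊·⌋(18665.600) = 18665.

code 18665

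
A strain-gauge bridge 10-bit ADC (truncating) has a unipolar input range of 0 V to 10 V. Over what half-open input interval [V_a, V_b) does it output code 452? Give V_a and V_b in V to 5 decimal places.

[4.41406 V, 4.42383 V)

LSB = 10/2^10 = 9.766 mV.
V_a = V_low + 452·LSB = 4.41406 V; V_b = V_low + 453·LSB = 4.42383 V.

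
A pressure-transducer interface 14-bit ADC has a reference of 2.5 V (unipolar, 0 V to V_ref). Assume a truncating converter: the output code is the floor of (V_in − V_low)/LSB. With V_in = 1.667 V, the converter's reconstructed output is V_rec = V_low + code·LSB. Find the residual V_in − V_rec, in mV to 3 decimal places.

0.130 mV

Step size: 2.5 V ÷ 2^14 = 152.59 µV.
(V_in − V_low)/LSB = (1.667 − 0)/0.000152588 = 10924.8512 → code 10924 (floor).
V_rec = 0 + 10924·0.000152588 = 1.6668701 V.
V_in − V_rec = 0.000129883 V = 0.130 mV.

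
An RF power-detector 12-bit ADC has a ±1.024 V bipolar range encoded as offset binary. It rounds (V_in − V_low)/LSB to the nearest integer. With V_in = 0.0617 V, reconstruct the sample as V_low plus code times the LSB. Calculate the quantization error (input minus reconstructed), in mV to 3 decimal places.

0.200 mV

One LSB is 2.048 V / 4096 = 0.500 mV.
(V_in − V_low)/LSB = (0.0617 − (−1.024))/0.0005 = 2171.4000 → code 2171 (round).
Code 2171 maps back to (−1.024) + 2171×0.0005 V = 0.0615 V.
Difference: 0.0002 V → 0.200 mV.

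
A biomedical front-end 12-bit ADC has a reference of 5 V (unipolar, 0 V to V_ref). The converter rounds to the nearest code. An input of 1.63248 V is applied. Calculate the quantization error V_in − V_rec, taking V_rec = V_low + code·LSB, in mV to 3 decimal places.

0.400 mV

One LSB is 5 V / 4096 = 1.221 mV.
Scaled input = 1337.3276 LSBs, so code = 1337.
Code 1337 maps back to 0 + 1337×0.0012207 V = 1.6320801 V.
V_in − V_rec = 0.000399922 V = 0.400 mV.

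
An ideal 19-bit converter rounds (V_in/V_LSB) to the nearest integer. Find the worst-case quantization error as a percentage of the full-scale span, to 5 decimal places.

0.00010 %

Rounding → worst-case error = ½ LSB = V_FS/2^20, so 100/1048576 = 9.53674e-05 % of full scale.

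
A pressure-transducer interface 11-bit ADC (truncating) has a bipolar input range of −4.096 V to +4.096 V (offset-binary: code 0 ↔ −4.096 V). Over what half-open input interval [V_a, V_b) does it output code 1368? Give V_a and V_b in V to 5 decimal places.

LSB = 8.192/2^11 = 4.000 mV.
V_a = V_low + 1368·LSB = 1.376 V; V_b = V_low + 1369·LSB = 1.38 V.

[1.37600 V, 1.38000 V)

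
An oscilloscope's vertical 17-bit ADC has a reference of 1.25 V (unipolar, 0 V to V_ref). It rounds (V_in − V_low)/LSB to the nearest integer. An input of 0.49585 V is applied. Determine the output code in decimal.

Full-scale span = 1.25 V; LSB = 1.25/2^17 = 9.54 µV.
(0.49585 − 0) / 9.53674e-06 = 51993.641 LSBs.
Round → code 51994.

code 51994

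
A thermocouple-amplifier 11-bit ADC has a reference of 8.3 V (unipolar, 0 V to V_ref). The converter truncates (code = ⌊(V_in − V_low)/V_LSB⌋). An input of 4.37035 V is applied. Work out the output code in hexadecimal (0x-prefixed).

Full-scale span = 8.3 V; LSB = 8.3/2^11 = 4.053 mV.
(4.37035 − 0) / 0.00405273 = 1078.371 LSBs.
⌊·⌋(1078.371) = 1078.
In hexadecimal (0x-prefixed): 0x436.

code 0x436 (decimal 1078)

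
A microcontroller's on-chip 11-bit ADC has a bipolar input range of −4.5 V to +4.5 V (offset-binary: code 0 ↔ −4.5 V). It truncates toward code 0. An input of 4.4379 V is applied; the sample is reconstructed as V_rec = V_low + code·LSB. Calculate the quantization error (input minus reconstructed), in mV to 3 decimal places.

One LSB is 9 V / 2048 = 4.395 mV.
(4.4379 − (−4.5))/0.00439453 = 2033.8688; ⌊·⌋ gives code 2033.
V_rec = (−4.5) + 2033·0.00439453 = 4.434082 V.
Difference: 0.00381797 V → 3.818 mV.

3.818 mV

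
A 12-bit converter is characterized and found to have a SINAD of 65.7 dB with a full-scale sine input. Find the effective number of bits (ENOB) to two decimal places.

ENOB = (SINAD − 1.76) / 6.02 = (65.7 − 1.76)/6.02 = 10.621.

10.62 bits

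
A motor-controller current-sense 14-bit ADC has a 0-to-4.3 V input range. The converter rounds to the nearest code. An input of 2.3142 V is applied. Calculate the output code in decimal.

Full-scale span = 4.3 V; LSB = 4.3/2^14 = 262.45 µV.
Input sits at 8817.640 steps above V_low.
round(8817.640) = 8818.

code 8818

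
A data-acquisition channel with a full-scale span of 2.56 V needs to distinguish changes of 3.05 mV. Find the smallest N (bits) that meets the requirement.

10 bits

Number of steps required ≥ 2.56 V / 3.05 mV = 839.34.
Need 2^N ≥ 839.34; 2^9 = 512, 2^10 = 1024.
Minimum N = 10.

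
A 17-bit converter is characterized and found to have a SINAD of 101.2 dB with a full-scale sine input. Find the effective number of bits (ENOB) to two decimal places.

16.52 bits

ENOB = (SINAD − 1.76) / 6.02 = (101.2 − 1.76)/6.02 = 16.518.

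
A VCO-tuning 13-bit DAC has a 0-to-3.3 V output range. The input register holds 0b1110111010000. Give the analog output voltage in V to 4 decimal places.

LSB = 3.3 V / 2^13 = 402.83 µV.
Code 0b1110111010000 = 7632 decimal.
V_out = 0 + 7632 × 0.000402832 V = 3.07441 V.

3.0744 V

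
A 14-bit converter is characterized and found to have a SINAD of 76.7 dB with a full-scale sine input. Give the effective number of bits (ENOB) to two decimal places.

12.45 bits

ENOB = (SINAD − 1.76) / 6.02 = (76.7 − 1.76)/6.02 = 12.449.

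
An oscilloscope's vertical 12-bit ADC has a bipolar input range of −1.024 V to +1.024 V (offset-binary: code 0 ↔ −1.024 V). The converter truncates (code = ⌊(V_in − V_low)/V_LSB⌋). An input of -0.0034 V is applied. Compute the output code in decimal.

With 4096 levels over 2.048 V, one step is 0.500 mV.
Input sits at 2041.200 steps above V_low.
So the output code is 2041.

code 2041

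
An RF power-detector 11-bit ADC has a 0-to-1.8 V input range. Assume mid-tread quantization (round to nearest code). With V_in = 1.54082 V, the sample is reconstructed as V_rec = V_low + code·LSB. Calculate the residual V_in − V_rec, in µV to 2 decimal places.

97.34 µV

One LSB is 1.8 V / 2048 = 0.879 mV.
(V_in − V_low)/LSB = (1.54082 − 0)/0.000878906 = 1753.1108 → code 1753 (round).
Code 1753 maps back to 0 + 1753×0.000878906 V = 1.5407227 V.
V_in − V_rec = 9.73438e-05 V = 97.34 µV.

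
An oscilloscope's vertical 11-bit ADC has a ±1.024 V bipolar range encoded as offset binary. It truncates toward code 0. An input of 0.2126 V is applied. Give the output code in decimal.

code 1236

With 2048 levels over 2.048 V, one step is 1.000 mV.
(0.2126 − (−1.024)) / 0.001 = 1236.600 LSBs.
So the output code is 1236.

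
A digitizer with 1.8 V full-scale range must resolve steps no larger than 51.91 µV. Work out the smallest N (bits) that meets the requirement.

Number of steps required ≥ 1.8 V / 51.91 µV = 34675.40.
Need 2^N ≥ 34675.40; 2^15 = 32768, 2^16 = 65536.
Minimum N = 16.

16 bits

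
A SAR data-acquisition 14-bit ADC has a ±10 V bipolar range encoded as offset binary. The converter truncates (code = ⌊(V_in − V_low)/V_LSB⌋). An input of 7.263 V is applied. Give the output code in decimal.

LSB = 20 V / 16384 = 1.221 mV.
(7.263 − (−10)) / 0.0012207 = 14141.850 LSBs.
⌊·⌋(14141.850) = 14141.

code 14141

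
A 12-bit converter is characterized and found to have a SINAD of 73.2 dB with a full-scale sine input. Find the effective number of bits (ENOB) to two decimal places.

11.87 bits

ENOB = (SINAD − 1.76) / 6.02 = (73.2 − 1.76)/6.02 = 11.867.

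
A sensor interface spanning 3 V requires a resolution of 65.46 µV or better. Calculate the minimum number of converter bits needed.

16 bits

Number of steps required ≥ 3 V / 65.46 µV = 45829.51.
Need 2^N ≥ 45829.51; 2^15 = 32768, 2^16 = 65536.
Minimum N = 16.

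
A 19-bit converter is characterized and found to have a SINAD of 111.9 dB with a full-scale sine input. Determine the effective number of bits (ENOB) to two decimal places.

18.30 bits

ENOB = (SINAD − 1.76) / 6.02 = (111.9 − 1.76)/6.02 = 18.296.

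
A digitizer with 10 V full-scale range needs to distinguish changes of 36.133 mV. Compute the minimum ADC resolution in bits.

Number of steps required ≥ 10 V / 36.133 mV = 276.76.
Need 2^N ≥ 276.76; 2^8 = 256, 2^9 = 512.
Minimum N = 9.

9 bits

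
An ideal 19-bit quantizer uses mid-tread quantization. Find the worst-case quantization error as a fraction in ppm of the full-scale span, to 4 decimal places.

Rounding → worst-case error = ½ LSB = V_FS/2^20, so 1e+06/1048576 = 0.953674 ppm of full scale.

0.9537 ppm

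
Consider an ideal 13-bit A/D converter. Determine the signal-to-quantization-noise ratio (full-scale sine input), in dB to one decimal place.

80.0 dB

SNR ≈ 6.02·N + 1.76 dB = 6.02·13 + 1.76 = 80.02 dB.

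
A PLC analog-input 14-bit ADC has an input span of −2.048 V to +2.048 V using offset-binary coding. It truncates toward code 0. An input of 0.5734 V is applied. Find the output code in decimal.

LSB = 4.096 V / 16384 = 250.00 µV.
(0.5734 − (−2.048)) / 0.00025 = 10485.600 LSBs.
⌊·⌋(10485.600) = 10485.

code 10485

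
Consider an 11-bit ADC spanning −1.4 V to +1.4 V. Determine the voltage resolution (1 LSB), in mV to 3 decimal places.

1.367 mV

Full-scale span = 2.8 V.
LSB = 2.8 / 2^11 = 2.8 / 2048 = 0.00136719 V = 1.367 mV.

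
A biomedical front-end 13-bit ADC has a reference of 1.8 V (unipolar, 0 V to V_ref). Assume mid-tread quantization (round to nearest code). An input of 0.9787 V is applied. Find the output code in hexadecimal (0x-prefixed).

code 0x1166 (decimal 4454)

With 8192 levels over 1.8 V, one step is 219.73 µV.
Input sits at 4454.172 steps above V_low.
round(4454.172) = 4454.
In hexadecimal (0x-prefixed): 0x1166.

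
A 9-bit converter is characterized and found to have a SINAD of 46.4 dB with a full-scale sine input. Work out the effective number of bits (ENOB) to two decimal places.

7.42 bits

ENOB = (SINAD − 1.76) / 6.02 = (46.4 − 1.76)/6.02 = 7.415.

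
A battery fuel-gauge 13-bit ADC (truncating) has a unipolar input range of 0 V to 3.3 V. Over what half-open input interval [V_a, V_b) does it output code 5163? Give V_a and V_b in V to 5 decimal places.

[2.07982 V, 2.08022 V)

LSB = 3.3/2^13 = 402.83 µV.
V_a = V_low + 5163·LSB = 2.07982 V; V_b = V_low + 5164·LSB = 2.08022 V.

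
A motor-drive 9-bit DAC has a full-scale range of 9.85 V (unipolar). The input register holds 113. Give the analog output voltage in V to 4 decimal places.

LSB = 9.85 V / 2^9 = 19.238 mV.
V_out = 0 + 113 × 0.0192383 V = 2.17393 V.

2.1739 V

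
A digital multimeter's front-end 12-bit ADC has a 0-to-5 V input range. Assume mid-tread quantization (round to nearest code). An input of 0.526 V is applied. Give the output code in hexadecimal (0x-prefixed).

code 0x1AF (decimal 431)

Full-scale span = 5 V; LSB = 5/2^12 = 1.221 mV.
(V_in − V_low)/LSB = (0.526 − 0) / 0.0012207 = 430.899.
Round → code 431.
In hexadecimal (0x-prefixed): 0x1AF.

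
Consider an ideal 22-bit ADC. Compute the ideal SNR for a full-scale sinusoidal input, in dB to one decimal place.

SNR ≈ 6.02·N + 1.76 dB = 6.02·22 + 1.76 = 134.20 dB.

134.2 dB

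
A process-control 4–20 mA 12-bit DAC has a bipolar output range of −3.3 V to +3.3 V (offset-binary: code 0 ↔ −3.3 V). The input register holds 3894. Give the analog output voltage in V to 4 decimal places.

2.9745 V

LSB = 6.6 V / 2^12 = 1.611 mV.
V_out = (−3.3) + 3894 × 0.00161133 V = 2.97451 V.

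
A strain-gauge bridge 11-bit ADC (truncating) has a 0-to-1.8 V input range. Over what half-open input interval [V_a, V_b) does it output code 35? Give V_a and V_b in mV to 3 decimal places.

LSB = 1.8/2^11 = 0.879 mV.
V_a = V_low + 35·LSB = 0.0307617 V; V_b = V_low + 36·LSB = 0.0316406 V.

[30.762 mV, 31.641 mV)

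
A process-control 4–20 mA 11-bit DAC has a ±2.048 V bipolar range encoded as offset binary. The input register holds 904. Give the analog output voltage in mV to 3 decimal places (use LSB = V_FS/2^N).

-240.000 mV

LSB = 4.096 V / 2^11 = 2.000 mV.
V_out = (−2.048) + 904 × 0.002 V = -0.24 V.
= -240.000 mV.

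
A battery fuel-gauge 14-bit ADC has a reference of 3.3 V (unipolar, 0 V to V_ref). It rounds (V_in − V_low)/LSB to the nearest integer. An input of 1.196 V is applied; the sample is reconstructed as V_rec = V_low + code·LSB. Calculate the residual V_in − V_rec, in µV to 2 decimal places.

One LSB is 3.3 V / 16384 = 201.42 µV.
(1.196 − 0)/0.000201416 = 5937.9588; round gives code 5938.
Reconstructed: 1.1960083 V.
Difference: -8.30078e-06 V → -8.30 µV.

-8.30 µV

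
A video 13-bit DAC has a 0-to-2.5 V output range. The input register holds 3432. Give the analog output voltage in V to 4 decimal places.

1.0474 V

LSB = 2.5 V / 2^13 = 305.18 µV.
V_out = 0 + 3432 × 0.000305176 V = 1.04736 V.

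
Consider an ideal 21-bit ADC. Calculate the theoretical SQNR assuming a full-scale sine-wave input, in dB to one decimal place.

SNR ≈ 6.02·N + 1.76 dB = 6.02·21 + 1.76 = 128.18 dB.

128.2 dB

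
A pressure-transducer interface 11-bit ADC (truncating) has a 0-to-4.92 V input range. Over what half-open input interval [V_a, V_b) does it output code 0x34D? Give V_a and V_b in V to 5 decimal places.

LSB = 4.92/2^11 = 2.402 mV.
Code 0x34D = 845 decimal.
V_a = V_low + 845·LSB = 2.02998 V; V_b = V_low + 846·LSB = 2.03238 V.

[2.02998 V, 2.03238 V)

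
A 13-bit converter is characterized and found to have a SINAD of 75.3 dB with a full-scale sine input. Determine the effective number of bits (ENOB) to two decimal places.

ENOB = (SINAD − 1.76) / 6.02 = (75.3 − 1.76)/6.02 = 12.216.

12.22 bits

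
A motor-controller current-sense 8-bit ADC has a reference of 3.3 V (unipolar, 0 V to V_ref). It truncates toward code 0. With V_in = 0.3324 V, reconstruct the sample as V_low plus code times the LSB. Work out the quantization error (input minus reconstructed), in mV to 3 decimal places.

10.134 mV

One LSB is 3.3 V / 256 = 12.891 mV.
Scaled input = 25.7862 LSBs, so code = 25.
V_rec = 0 + 25·0.0128906 = 0.32226562 V.
Error = 0.3324 − 0.32226562 = 0.0101344 V = 10.134 mV.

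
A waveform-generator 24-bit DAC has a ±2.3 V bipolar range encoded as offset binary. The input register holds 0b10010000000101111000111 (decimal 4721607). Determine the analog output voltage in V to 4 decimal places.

LSB = 4.6 V / 2^24 = 0.27 µV.
Code 0b10010000000101111000111 = 4721607 decimal.
V_out = (−2.3) + 4721607 × 2.74181e-07 V = -1.00542 V.

-1.0054 V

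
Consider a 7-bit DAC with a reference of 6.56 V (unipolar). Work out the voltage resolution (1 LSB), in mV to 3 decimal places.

51.250 mV

Full-scale span = 6.56 V.
LSB = 6.56 / 2^7 = 6.56 / 128 = 0.05125 V = 51.250 mV.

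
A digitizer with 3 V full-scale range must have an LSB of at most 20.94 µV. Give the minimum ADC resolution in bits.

Number of steps required ≥ 3 V / 20.94 µV = 143266.48.
Need 2^N ≥ 143266.48; 2^17 = 131072, 2^18 = 262144.
Minimum N = 18.

18 bits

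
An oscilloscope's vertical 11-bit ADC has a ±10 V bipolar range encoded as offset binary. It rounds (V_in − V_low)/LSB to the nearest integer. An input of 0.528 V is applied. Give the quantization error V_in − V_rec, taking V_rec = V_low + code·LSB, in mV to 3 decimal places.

0.656 mV

Step size: 20 V ÷ 2^11 = 9.766 mV.
(V_in − V_low)/LSB = (0.528 − (−10))/0.00976562 = 1078.0672 → code 1078 (round).
Reconstructed: 0.52734375 V.
Error = 0.528 − 0.52734375 = 0.00065625 V = 0.656 mV.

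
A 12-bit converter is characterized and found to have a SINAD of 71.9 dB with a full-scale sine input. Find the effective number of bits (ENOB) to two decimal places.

ENOB = (SINAD − 1.76) / 6.02 = (71.9 − 1.76)/6.02 = 11.651.

11.65 bits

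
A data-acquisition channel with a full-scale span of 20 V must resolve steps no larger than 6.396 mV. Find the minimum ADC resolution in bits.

12 bits

Number of steps required ≥ 20 V / 6.396 mV = 3126.95.
Need 2^N ≥ 3126.95; 2^11 = 2048, 2^12 = 4096.
Minimum N = 12.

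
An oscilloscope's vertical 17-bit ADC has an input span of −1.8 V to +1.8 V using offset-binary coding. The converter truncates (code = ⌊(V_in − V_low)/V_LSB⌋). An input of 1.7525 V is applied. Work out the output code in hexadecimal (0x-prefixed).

code 0x1F93E (decimal 129342)

Full-scale span = 3.6 V; LSB = 3.6/2^17 = 27.47 µV.
(V_in − V_low)/LSB = (1.7525 − (−1.8)) / 2.74658e-05 = 129342.578.
Floor → code 129342.
In hexadecimal (0x-prefixed): 0x1F93E.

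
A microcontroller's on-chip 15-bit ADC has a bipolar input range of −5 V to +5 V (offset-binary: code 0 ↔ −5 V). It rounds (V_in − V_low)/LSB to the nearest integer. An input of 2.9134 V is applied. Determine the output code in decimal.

Full-scale span = 10 V; LSB = 10/2^15 = 305.18 µV.
(2.9134 − (−5)) / 0.000305176 = 25930.629 LSBs.
round(25930.629) = 25931.

code 25931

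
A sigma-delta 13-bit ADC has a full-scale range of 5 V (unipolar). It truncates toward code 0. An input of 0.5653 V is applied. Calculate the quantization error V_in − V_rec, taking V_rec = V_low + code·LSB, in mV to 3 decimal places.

LSB = 5/2^13 = 0.610 mV.
(0.5653 − 0)/0.000610352 = 926.1875; ⌊·⌋ gives code 926.
Code 926 maps back to 0 + 926×0.000610352 V = 0.56518555 V.
V_in − V_rec = 0.000114453 V = 0.114 mV.

0.114 mV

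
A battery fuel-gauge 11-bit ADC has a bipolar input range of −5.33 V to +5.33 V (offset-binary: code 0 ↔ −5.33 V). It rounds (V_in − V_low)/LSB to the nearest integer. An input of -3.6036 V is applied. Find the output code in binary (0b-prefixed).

With 2048 levels over 10.66 V, one step is 5.205 mV.
(-3.6036 − (−5.33)) / 0.00520508 = 331.676 LSBs.
round(331.676) = 332.
In binary (0b-prefixed): 0b101001100.

code 0b101001100 (decimal 332)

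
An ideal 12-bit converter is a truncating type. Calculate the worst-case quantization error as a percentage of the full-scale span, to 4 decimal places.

Truncating → worst-case error = 1 LSB = V_FS/2^12, so 100/4096 = 0.0244141 % of full scale.

0.0244 %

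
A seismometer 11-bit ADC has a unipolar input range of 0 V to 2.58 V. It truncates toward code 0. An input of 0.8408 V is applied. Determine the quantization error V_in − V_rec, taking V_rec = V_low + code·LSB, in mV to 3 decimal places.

0.536 mV

LSB = 2.58/2^11 = 1.260 mV.
Scaled input = 667.4257 LSBs, so code = 667.
Reconstructed: 0.84026367 V.
Error = 0.8408 − 0.84026367 = 0.000536328 V = 0.536 mV.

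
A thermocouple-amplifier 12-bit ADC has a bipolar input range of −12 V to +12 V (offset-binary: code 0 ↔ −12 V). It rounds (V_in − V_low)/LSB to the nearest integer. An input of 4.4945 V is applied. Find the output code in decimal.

Full-scale span = 24 V; LSB = 24/2^12 = 5.859 mV.
(V_in − V_low)/LSB = (4.4945 − (−12)) / 0.00585938 = 2815.061.
Round → code 2815.

code 2815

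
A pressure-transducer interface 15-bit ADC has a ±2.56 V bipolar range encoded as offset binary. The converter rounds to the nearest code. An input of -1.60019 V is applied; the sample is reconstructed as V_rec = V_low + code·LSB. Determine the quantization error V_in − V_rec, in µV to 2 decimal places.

One LSB is 5.12 V / 32768 = 156.25 µV.
(V_in − V_low)/LSB = (-1.60019 − (−2.56))/0.00015625 = 6142.7840 → code 6143 (round).
Reconstructed: -1.6001562 V.
Error = -1.60019 − (−1.6001562) = -3.375e-05 V = -33.75 µV.

-33.75 µV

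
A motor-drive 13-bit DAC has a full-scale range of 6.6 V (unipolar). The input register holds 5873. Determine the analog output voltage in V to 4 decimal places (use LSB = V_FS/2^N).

LSB = 6.6 V / 2^13 = 0.806 mV.
V_out = 0 + 5873 × 0.000805664 V = 4.73167 V.

4.7317 V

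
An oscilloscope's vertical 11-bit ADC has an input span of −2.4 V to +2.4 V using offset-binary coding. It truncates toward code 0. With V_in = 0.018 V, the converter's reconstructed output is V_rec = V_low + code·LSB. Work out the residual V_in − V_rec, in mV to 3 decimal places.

1.594 mV

LSB = 4.8/2^11 = 2.344 mV.
(V_in − V_low)/LSB = (0.018 − (−2.4))/0.00234375 = 1031.6800 → code 1031 (floor).
Code 1031 maps back to (−2.4) + 1031×0.00234375 V = 0.01640625 V.
Error = 0.018 − 0.01640625 = 0.00159375 V = 1.594 mV.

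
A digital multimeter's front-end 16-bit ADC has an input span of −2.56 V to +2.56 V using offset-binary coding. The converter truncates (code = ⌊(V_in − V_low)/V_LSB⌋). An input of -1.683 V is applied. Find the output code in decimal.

code 11225

LSB = 5.12 V / 65536 = 78.12 µV.
Input sits at 11225.600 steps above V_low.
So the output code is 11225.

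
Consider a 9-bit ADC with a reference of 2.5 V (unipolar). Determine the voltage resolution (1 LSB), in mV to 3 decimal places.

4.883 mV

Full-scale span = 2.5 V.
LSB = 2.5 / 2^9 = 2.5 / 512 = 0.00488281 V = 4.883 mV.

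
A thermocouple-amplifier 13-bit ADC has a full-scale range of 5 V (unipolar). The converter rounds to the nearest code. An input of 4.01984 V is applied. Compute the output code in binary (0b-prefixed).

code 0b1100110111010 (decimal 6586)

With 8192 levels over 5 V, one step is 0.610 mV.
(4.01984 − 0) / 0.000610352 = 6586.106 LSBs.
Round → code 6586.
In binary (0b-prefixed): 0b1100110111010.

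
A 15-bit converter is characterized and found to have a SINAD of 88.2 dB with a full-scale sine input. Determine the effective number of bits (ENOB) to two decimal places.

14.36 bits

ENOB = (SINAD − 1.76) / 6.02 = (88.2 − 1.76)/6.02 = 14.359.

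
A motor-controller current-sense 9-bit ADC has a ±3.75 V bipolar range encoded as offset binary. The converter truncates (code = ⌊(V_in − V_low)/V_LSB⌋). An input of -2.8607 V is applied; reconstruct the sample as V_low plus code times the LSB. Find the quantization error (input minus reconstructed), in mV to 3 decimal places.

LSB = 7.5/2^9 = 14.648 mV.
(V_in − V_low)/LSB = (-2.8607 − (−3.75))/0.0146484 = 60.7095 → code 60 (floor).
Code 60 maps back to (−3.75) + 60×0.0146484 V = -2.8710938 V.
Error = -2.8607 − (−2.8710938) = 0.0103938 V = 10.394 mV.

10.394 mV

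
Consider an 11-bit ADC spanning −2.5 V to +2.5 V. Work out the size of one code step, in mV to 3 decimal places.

2.441 mV

Full-scale span = 5 V.
LSB = 5 / 2^11 = 5 / 2048 = 0.00244141 V = 2.441 mV.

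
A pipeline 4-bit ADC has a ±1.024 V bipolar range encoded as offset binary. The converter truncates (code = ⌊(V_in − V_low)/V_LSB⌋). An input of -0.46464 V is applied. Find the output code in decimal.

LSB = 2.048 V / 16 = 128.000 mV.
(-0.46464 − (−1.024)) / 0.128 = 4.370 LSBs.
Floor → code 4.

code 4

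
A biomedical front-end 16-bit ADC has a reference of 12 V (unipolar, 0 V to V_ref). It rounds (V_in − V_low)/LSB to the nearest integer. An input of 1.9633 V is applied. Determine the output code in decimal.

Full-scale span = 12 V; LSB = 12/2^16 = 183.11 µV.
Input sits at 10722.236 steps above V_low.
So the output code is 10722.

code 10722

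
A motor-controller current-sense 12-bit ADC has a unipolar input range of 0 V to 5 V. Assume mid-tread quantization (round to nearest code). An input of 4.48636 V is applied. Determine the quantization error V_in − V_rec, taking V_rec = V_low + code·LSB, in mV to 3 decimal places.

Step size: 5 V ÷ 2^12 = 1.221 mV.
(4.48636 − 0)/0.0012207 = 3675.2261; round gives code 3675.
V_rec = 0 + 3675·0.0012207 = 4.486084 V.
Error = 4.48636 − 4.486084 = 0.000276016 V = 0.276 mV.

0.276 mV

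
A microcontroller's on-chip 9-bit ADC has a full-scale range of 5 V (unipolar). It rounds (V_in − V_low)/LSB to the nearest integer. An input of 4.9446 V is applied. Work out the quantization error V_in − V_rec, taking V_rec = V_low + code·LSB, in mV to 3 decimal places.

3.194 mV

One LSB is 5 V / 512 = 9.766 mV.
Scaled input = 506.3270 LSBs, so code = 506.
Code 506 maps back to 0 + 506×0.00976562 V = 4.9414062 V.
Error = 4.9446 − 4.9414062 = 0.00319375 V = 3.194 mV.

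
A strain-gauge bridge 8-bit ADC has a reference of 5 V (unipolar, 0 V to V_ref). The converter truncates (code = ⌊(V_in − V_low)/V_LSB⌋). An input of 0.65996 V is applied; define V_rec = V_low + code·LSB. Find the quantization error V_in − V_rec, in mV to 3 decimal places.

15.429 mV

Step size: 5 V ÷ 2^8 = 19.531 mV.
(V_in − V_low)/LSB = (0.65996 − 0)/0.0195312 = 33.7900 → code 33 (floor).
Reconstructed: 0.64453125 V.
Difference: 0.0154287 V → 15.429 mV.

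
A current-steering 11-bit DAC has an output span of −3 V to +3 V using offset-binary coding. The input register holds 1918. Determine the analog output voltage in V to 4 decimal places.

LSB = 6 V / 2^11 = 2.930 mV.
V_out = (−3) + 1918 × 0.00292969 V = 2.61914 V.

2.6191 V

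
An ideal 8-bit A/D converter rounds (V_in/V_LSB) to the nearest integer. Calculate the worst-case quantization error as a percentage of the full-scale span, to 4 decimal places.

0.1953 %

Rounding → worst-case error = ½ LSB = V_FS/2^9, so 100/512 = 0.195312 % of full scale.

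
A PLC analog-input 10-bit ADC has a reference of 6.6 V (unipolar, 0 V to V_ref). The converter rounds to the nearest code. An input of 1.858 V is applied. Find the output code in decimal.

code 288

Full-scale span = 6.6 V; LSB = 6.6/2^10 = 6.445 mV.
(V_in − V_low)/LSB = (1.858 − 0) / 0.00644531 = 288.272.
So the output code is 288.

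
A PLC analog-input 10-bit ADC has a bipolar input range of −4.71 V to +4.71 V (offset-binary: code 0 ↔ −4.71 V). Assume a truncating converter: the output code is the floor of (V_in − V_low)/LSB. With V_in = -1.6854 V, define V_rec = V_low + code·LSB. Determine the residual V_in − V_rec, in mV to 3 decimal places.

7.256 mV

One LSB is 9.42 V / 1024 = 9.199 mV.
Scaled input = 328.7888 LSBs, so code = 328.
Reconstructed: -1.6926562 V.
Difference: 0.00725625 V → 7.256 mV.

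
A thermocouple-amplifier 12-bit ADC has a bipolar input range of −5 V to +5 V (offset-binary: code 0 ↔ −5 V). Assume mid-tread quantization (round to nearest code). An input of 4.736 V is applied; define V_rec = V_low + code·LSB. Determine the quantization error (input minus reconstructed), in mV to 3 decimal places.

One LSB is 10 V / 4096 = 2.441 mV.
(4.736 − (−5))/0.00244141 = 3987.8656; round gives code 3988.
Reconstructed: 4.7363281 V.
Error = 4.736 − 4.7363281 = -0.000328125 V = -0.328 mV.

-0.328 mV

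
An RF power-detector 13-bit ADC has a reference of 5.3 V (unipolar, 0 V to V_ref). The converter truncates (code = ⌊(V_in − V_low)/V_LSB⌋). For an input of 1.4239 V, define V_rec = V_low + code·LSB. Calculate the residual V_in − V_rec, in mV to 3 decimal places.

0.560 mV

One LSB is 5.3 V / 8192 = 0.647 mV.
(V_in − V_low)/LSB = (1.4239 − 0)/0.000646973 = 2200.8658 → code 2200 (floor).
Reconstructed: 1.4233398 V.
Error = 1.4239 − 1.4233398 = 0.000560156 V = 0.560 mV.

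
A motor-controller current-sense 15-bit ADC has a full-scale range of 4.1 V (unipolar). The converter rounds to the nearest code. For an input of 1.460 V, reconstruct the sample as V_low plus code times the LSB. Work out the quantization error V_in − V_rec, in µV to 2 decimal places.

LSB = 4.1/2^15 = 125.12 µV.
Scaled input = 11668.6049 LSBs, so code = 11669.
Reconstructed: 1.4600494 V.
Error = 1.460 − 1.4600494 = -4.94385e-05 V = -49.44 µV.

-49.44 µV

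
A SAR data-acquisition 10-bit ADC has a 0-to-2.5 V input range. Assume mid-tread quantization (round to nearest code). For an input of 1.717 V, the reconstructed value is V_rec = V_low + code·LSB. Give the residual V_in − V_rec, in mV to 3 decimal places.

LSB = 2.5/2^10 = 2.441 mV.
Scaled input = 703.2832 LSBs, so code = 703.
V_rec = 0 + 703·0.00244141 = 1.7163086 V.
Error = 1.717 − 1.7163086 = 0.000691406 V = 0.691 mV.

0.691 mV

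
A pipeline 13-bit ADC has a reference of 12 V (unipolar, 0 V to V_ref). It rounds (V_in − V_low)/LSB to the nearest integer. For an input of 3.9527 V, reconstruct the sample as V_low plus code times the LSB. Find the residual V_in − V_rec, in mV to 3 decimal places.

0.552 mV

LSB = 12/2^13 = 1.465 mV.
(V_in − V_low)/LSB = (3.9527 − 0)/0.00146484 = 2698.3765 → code 2698 (round).
Code 2698 maps back to 0 + 2698×0.00146484 V = 3.9521484 V.
Difference: 0.000551562 V → 0.552 mV.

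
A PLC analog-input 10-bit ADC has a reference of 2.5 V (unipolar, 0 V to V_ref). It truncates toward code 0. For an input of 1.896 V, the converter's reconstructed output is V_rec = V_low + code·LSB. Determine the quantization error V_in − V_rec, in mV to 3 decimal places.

1.469 mV

LSB = 2.5/2^10 = 2.441 mV.
(V_in − V_low)/LSB = (1.896 − 0)/0.00244141 = 776.6016 → code 776 (floor).
Reconstructed: 1.8945312 V.
V_in − V_rec = 0.00146875 V = 1.469 mV.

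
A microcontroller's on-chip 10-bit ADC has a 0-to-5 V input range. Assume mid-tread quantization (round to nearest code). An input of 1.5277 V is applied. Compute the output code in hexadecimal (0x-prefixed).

code 0x139 (decimal 313)

LSB = 5 V / 1024 = 4.883 mV.
Input sits at 312.873 steps above V_low.
round(312.873) = 313.
In hexadecimal (0x-prefixed): 0x139.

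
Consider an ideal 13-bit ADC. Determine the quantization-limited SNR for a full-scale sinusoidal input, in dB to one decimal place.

SNR ≈ 6.02·N + 1.76 dB = 6.02·13 + 1.76 = 80.02 dB.

80.0 dB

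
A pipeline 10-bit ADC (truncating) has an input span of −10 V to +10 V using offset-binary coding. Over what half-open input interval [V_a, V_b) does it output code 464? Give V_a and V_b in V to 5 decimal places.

[-0.93750 V, -0.91797 V)

LSB = 20/2^10 = 19.531 mV.
V_a = V_low + 464·LSB = -0.9375 V; V_b = V_low + 465·LSB = -0.917969 V.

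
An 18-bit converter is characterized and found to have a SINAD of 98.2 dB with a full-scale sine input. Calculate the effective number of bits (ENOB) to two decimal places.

ENOB = (SINAD − 1.76) / 6.02 = (98.2 − 1.76)/6.02 = 16.020.

16.02 bits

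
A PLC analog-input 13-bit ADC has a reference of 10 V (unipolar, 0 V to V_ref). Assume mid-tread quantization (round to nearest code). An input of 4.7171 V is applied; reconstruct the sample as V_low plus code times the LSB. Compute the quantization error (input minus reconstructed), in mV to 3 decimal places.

Step size: 10 V ÷ 2^13 = 1.221 mV.
Scaled input = 3864.2483 LSBs, so code = 3864.
V_rec = 0 + 3864·0.0012207 = 4.7167969 V.
Error = 4.7171 − 4.7167969 = 0.000303125 V = 0.303 mV.

0.303 mV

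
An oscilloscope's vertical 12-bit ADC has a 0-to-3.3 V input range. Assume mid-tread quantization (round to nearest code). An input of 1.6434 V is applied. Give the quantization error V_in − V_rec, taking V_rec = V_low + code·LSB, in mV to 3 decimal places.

Step size: 3.3 V ÷ 2^12 = 0.806 mV.
(1.6434 − 0)/0.000805664 = 2039.8080; round gives code 2040.
V_rec = 0 + 2040·0.000805664 = 1.6435547 V.
Difference: -0.000154688 V → -0.155 mV.

-0.155 mV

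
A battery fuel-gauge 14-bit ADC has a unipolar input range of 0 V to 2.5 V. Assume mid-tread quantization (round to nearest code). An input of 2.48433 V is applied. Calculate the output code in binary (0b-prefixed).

With 16384 levels over 2.5 V, one step is 152.59 µV.
Input sits at 16281.305 steps above V_low.
Round → code 16281.
In binary (0b-prefixed): 0b11111110011001.

code 0b11111110011001 (decimal 16281)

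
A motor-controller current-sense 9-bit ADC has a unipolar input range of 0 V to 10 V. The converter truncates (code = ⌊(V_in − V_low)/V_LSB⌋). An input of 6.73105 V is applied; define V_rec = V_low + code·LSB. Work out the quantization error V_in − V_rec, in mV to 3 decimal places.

Step size: 10 V ÷ 2^9 = 19.531 mV.
Scaled input = 344.6298 LSBs, so code = 344.
Reconstructed: 6.71875 V.
Error = 6.73105 − 6.71875 = 0.0123 V = 12.300 mV.

12.300 mV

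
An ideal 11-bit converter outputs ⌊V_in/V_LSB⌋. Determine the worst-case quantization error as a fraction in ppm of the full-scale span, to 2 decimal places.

Truncating → worst-case error = 1 LSB = V_FS/2^11, so 1e+06/2048 = 488.281 ppm of full scale.

488.28 ppm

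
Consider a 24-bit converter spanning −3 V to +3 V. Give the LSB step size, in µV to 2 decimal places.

0.36 µV

Full-scale span = 6 V.
LSB = 6 / 2^24 = 6 / 16777216 = 3.57628e-07 V = 0.36 µV.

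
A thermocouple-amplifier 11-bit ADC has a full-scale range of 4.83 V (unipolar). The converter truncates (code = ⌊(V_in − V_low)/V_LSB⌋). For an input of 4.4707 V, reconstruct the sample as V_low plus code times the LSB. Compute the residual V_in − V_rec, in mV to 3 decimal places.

1.535 mV

One LSB is 4.83 V / 2048 = 2.358 mV.
Scaled input = 1895.6508 LSBs, so code = 1895.
Reconstructed: 4.469165 V.
V_in − V_rec = 0.00153496 V = 1.535 mV.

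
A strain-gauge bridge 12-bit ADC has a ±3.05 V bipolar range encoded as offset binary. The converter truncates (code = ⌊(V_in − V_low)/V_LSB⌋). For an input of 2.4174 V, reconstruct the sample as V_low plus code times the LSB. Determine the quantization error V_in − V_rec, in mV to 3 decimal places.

0.335 mV

One LSB is 6.1 V / 4096 = 1.489 mV.
(2.4174 − (−3.05))/0.00148926 = 3671.2247; ⌊·⌋ gives code 3671.
Reconstructed: 2.4170654 V.
Difference: 0.00033457 V → 0.335 mV.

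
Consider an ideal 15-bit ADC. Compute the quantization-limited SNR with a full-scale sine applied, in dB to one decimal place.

92.1 dB

SNR ≈ 6.02·N + 1.76 dB = 6.02·15 + 1.76 = 92.06 dB.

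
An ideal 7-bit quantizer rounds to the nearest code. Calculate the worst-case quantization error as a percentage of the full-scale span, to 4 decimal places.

Rounding → worst-case error = ½ LSB = V_FS/2^8, so 100/256 = 0.390625 % of full scale.

0.3906 %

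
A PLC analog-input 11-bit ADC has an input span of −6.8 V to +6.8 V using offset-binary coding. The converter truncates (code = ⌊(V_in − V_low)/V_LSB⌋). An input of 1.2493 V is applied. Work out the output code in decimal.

code 1212

Full-scale span = 13.6 V; LSB = 13.6/2^11 = 6.641 mV.
(1.2493 − (−6.8)) / 0.00664062 = 1212.130 LSBs.
⌊·⌋(1212.130) = 1212.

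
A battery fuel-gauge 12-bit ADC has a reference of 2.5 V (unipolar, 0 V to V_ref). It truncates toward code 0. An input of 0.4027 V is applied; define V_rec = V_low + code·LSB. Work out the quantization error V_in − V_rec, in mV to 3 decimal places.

LSB = 2.5/2^12 = 0.610 mV.
(0.4027 − 0)/0.000610352 = 659.7837; ⌊·⌋ gives code 659.
Code 659 maps back to 0 + 659×0.000610352 V = 0.40222168 V.
Difference: 0.00047832 V → 0.478 mV.

0.478 mV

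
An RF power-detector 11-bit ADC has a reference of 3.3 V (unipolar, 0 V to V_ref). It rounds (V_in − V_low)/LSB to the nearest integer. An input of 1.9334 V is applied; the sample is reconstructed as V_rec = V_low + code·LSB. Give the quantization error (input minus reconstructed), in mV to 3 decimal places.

LSB = 3.3/2^11 = 1.611 mV.
(V_in − V_low)/LSB = (1.9334 − 0)/0.00161133 = 1199.8798 → code 1200 (round).
Reconstructed: 1.9335938 V.
Difference: -0.00019375 V → -0.194 mV.

-0.194 mV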